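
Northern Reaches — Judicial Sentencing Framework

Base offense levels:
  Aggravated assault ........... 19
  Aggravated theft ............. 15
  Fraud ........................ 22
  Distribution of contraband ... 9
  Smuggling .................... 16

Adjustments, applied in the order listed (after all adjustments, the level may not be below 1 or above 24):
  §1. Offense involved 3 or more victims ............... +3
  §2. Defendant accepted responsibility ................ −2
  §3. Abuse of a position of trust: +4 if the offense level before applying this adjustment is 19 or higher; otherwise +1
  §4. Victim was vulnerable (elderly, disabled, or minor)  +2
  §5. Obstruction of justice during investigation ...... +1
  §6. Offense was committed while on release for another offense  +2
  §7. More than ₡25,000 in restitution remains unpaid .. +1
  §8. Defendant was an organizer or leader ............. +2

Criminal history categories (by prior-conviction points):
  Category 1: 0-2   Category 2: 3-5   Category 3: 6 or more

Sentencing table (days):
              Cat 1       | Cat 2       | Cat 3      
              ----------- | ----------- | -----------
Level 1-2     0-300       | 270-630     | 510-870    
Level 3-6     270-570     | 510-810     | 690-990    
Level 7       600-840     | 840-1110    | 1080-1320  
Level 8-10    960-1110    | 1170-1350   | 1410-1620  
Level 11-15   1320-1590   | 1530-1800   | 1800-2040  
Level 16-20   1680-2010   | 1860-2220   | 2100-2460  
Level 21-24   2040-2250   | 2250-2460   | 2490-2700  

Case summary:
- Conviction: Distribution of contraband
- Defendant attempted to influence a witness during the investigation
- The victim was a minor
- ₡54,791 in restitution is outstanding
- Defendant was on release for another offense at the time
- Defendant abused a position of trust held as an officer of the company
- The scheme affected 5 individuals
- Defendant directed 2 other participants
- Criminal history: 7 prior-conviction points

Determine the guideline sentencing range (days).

Base offense level for distribution of contraband: 9.
§1 applies: 9 + 3 = 12.
§3 applies (level before this adjustment is 12 < 19, so +1): 12 + 1 = 13.
§4 applies: 13 + 2 = 15.
§5 applies: 15 + 1 = 16.
§6 applies: 16 + 2 = 18.
§7 applies: 18 + 1 = 19.
§8 applies: 19 + 2 = 21.
Final offense level: 21.
Criminal history: 7 prior points → Category 3 (6+).
Level 21 falls in the 21-24 band.
Grid: Level 21-24 × Category 3 = 2490-2700 days.

2490-2700 days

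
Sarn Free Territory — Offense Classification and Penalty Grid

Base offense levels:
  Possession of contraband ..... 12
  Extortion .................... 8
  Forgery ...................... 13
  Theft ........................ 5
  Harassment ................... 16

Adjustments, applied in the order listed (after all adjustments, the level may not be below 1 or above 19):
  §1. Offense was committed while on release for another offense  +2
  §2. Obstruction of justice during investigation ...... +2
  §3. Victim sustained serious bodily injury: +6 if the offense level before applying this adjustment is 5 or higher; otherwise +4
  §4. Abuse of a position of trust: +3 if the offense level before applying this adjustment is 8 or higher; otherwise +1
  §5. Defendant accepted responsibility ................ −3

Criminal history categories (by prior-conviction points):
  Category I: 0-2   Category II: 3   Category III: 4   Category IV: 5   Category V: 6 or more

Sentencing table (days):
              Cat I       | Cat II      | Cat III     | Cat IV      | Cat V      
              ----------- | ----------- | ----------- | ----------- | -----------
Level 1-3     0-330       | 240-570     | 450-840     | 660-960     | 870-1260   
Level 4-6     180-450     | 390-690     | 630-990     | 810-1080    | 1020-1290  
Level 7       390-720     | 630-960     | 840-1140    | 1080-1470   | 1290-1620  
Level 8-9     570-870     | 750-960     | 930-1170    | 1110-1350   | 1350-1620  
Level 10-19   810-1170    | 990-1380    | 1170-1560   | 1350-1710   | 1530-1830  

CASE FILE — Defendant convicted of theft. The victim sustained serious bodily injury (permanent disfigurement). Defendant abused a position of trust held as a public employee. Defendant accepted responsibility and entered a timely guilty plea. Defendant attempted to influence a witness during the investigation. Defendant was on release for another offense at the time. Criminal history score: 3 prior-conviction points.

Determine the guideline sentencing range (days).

990-1380 days

Base offense level for theft: 5.
§1 applies: 5 + 2 = 7.
§2 applies: 7 + 2 = 9.
§3 applies (level before this adjustment is 9 ≥ 5, so +6): 9 + 6 = 15.
§4 applies (level before this adjustment is 15 ≥ 8, so +3): 15 + 3 = 18.
§5 applies: 18 − 3 = 15.
Final offense level: 15.
Criminal history: 3 prior points → Category II (3).
Level 15 falls in the 10-19 band.
Grid: Level 10-19 × Category II = 990-1380 days.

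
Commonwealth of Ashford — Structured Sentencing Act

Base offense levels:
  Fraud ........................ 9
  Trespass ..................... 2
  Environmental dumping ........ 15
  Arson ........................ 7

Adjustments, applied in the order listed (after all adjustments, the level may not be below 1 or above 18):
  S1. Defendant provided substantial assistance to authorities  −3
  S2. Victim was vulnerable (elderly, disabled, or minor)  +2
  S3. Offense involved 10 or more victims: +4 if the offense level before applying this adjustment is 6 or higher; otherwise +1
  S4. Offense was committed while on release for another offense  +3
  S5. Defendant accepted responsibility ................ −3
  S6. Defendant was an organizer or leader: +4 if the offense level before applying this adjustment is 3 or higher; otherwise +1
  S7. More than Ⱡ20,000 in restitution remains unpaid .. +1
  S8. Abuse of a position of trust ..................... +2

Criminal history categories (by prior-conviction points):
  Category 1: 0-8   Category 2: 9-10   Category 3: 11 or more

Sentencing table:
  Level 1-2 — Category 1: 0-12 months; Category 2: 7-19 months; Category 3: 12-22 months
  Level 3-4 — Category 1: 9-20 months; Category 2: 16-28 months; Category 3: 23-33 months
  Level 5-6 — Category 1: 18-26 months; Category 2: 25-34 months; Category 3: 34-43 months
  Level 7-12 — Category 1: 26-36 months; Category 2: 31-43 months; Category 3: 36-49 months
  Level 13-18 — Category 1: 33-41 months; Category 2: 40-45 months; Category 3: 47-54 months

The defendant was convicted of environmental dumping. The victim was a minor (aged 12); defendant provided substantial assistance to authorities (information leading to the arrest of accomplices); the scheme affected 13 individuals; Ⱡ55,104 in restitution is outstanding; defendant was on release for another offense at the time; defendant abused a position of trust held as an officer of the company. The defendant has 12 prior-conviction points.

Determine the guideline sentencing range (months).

Base offense level for environmental dumping: 15.
S1 applies: 15 − 3 = 12.
S2 applies: 12 + 2 = 14.
S3 applies (level before this adjustment is 14 ≥ 6, so +4): 14 + 4 = 18.
S4 applies: 18 + 3 = 21.
S7 applies: 21 + 1 = 22.
S8 applies: 22 + 2 = 24.
Level 24 exceeds the maximum of 18; capped at 18.
Final offense level: 18.
Criminal history: 12 prior points → Category 3 (11+).
Level 18 falls in the 13-18 band.
Grid: Level 13-18 × Category 3 = 47-54 months.

47-54 months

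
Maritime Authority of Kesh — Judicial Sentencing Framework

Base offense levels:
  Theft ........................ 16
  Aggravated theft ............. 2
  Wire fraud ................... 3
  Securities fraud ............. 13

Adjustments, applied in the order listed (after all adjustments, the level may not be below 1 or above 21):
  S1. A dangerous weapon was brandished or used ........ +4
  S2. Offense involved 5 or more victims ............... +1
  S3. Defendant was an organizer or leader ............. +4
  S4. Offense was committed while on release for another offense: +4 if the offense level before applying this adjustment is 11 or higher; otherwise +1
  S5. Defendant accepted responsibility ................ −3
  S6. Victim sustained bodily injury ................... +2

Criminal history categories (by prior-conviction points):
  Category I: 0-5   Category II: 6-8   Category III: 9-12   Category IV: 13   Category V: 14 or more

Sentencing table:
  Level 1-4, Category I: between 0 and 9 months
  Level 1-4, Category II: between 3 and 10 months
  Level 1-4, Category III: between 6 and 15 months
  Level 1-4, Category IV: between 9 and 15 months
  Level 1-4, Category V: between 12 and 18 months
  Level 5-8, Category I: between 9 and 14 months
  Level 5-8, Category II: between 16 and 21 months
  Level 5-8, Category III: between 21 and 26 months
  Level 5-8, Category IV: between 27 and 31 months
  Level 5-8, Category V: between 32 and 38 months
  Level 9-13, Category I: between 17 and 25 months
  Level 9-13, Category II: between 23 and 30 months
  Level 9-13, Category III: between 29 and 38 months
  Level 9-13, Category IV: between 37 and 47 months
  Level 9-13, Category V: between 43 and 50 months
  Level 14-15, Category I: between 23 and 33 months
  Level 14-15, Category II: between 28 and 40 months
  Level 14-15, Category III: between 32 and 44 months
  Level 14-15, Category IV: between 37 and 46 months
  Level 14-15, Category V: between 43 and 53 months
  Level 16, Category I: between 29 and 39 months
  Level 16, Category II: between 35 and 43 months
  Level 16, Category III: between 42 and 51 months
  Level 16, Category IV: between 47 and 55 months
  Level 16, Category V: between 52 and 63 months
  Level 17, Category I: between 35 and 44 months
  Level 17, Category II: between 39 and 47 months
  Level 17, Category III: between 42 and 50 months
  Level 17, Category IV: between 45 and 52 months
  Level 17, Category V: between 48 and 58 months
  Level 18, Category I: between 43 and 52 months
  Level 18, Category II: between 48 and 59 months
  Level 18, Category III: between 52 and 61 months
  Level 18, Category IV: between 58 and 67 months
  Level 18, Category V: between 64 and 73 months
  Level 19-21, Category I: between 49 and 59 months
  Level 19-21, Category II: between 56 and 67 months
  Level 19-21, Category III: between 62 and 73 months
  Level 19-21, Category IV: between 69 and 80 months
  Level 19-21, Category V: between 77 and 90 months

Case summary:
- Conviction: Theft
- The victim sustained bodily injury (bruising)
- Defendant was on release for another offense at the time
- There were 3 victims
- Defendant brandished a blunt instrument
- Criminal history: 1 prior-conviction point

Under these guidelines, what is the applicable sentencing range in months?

49-59 months

Base offense level for theft: 16.
S1 applies: 16 + 4 = 20.
S3 does not apply.
S4 applies (level before this adjustment is 20 ≥ 11, so +4): 20 + 4 = 24.
S6 applies: 24 + 2 = 26.
Level 26 exceeds the maximum of 21; capped at 21.
Final offense level: 21.
Criminal history: 1 prior point → Category I (0-5).
Level 21 falls in the 19-21 band.
Grid: Level 19-21 × Category I = 49-59 months.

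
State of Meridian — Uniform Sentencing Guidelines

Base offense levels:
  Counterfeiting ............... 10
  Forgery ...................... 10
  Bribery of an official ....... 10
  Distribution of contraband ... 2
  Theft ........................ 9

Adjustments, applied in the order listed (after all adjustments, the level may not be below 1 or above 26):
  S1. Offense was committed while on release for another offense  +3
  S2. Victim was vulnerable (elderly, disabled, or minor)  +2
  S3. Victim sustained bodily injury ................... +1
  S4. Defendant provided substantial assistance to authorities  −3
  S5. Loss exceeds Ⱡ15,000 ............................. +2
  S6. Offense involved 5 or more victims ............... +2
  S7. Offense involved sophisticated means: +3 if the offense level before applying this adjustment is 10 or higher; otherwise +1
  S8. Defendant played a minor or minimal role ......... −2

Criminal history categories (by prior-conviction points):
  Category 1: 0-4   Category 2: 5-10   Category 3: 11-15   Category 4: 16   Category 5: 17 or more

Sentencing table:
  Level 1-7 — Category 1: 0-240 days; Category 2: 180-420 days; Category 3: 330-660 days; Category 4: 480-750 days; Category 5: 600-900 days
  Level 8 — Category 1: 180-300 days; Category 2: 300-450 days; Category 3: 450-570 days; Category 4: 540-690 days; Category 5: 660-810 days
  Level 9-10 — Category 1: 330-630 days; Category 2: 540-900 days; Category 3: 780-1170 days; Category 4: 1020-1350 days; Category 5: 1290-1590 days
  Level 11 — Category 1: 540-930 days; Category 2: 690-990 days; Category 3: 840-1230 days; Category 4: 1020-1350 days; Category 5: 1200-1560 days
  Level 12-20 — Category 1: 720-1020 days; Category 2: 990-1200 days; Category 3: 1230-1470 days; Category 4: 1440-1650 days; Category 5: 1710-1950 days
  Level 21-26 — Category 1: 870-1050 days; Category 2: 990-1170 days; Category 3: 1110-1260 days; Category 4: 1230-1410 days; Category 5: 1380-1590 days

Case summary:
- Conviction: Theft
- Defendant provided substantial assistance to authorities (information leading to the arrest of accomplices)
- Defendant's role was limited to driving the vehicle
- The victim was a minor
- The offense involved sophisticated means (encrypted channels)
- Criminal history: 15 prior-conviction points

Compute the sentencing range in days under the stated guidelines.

Base offense level for theft: 9.
S1 does not apply.
S2 applies: 9 + 2 = 11.
S4 applies: 11 − 3 = 8.
S5 does not apply.
S6 does not apply.
S7 applies (level before this adjustment is 8 < 10, so +1): 8 + 1 = 9.
S8 applies: 9 − 2 = 7.
Final offense level: 7.
Criminal history: 15 prior points → Category 3 (11-15).
Level 7 falls in the 1-7 band.
Grid: Level 1-7 × Category 3 = 330-660 days.

330-660 days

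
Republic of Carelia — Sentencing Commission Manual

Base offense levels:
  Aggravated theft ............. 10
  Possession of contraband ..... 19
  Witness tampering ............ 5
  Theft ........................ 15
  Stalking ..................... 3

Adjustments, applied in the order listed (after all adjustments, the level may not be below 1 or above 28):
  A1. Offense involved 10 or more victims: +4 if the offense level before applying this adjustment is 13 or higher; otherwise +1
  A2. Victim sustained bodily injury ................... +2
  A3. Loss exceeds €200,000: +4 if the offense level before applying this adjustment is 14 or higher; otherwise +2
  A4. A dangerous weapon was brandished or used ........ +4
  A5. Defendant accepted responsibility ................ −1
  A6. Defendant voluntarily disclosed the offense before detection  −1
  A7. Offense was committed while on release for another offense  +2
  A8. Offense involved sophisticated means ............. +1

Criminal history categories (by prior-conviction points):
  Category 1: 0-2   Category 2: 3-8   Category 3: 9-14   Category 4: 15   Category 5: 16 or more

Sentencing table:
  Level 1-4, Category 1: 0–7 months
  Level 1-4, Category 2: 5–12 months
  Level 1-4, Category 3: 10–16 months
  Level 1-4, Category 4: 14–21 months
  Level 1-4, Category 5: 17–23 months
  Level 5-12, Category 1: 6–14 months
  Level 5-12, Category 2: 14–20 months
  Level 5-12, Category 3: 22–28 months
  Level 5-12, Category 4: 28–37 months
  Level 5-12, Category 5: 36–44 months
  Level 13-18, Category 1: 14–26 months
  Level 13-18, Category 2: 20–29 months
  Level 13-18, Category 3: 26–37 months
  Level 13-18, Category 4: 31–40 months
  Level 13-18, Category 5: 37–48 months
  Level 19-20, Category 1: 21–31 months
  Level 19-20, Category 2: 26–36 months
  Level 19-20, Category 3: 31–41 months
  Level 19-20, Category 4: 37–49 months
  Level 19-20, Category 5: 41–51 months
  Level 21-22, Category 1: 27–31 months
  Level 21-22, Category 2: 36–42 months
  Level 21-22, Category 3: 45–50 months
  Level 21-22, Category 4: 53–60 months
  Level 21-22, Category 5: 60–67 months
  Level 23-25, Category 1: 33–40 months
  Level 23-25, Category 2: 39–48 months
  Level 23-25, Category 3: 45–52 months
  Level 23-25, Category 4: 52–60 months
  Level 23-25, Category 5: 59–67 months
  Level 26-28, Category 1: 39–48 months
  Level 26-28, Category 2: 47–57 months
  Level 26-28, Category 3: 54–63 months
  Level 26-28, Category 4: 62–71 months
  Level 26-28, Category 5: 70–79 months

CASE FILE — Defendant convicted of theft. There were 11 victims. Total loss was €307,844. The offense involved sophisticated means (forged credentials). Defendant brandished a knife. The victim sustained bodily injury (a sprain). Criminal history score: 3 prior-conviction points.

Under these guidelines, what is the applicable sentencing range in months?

47-57 months

Base offense level for theft: 15.
A1 applies (level before this adjustment is 15 ≥ 13, so +4): 15 + 4 = 19.
A2 applies: 19 + 2 = 21.
A3 applies (level before this adjustment is 21 ≥ 14, so +4): 21 + 4 = 25.
A4 applies: 25 + 4 = 29.
A7 does not apply.
A8 applies: 29 + 1 = 30.
Level 30 exceeds the maximum of 28; capped at 28.
Final offense level: 28.
Criminal history: 3 prior points → Category 2 (3-8).
Level 28 falls in the 26-28 band.
Grid: Level 26-28 × Category 2 = 47-57 months.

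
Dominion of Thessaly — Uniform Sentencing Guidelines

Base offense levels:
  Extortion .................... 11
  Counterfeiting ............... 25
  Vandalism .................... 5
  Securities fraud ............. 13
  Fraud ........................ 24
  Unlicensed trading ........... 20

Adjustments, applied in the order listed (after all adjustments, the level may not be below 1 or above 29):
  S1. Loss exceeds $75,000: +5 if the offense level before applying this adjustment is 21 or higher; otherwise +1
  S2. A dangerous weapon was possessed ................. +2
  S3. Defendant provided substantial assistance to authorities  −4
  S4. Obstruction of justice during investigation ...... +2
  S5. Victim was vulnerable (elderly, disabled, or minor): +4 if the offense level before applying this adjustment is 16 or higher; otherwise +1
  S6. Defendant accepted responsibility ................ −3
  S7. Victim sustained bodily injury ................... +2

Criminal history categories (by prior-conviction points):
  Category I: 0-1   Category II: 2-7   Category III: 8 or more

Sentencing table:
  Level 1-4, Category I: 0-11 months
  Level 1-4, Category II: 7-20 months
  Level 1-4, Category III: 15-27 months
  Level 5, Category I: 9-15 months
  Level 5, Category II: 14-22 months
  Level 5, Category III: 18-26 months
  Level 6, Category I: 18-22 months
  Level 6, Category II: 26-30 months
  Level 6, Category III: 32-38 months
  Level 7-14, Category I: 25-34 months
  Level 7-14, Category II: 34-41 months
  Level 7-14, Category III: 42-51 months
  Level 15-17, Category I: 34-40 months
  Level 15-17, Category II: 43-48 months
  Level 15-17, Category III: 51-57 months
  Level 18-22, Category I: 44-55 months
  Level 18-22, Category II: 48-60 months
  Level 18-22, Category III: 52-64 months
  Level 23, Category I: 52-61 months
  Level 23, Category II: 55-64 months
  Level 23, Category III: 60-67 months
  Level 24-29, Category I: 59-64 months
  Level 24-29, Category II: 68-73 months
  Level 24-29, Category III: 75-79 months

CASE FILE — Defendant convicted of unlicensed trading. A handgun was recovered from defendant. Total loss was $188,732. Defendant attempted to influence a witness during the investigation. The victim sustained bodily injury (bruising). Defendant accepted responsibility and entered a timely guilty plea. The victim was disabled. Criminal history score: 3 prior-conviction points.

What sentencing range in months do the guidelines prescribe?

68-73 months

Base offense level for unlicensed trading: 20.
S1 applies (level before this adjustment is 20 < 21, so +1): 20 + 1 = 21.
S2 applies: 21 + 2 = 23.
S4 applies: 23 + 2 = 25.
S5 applies (level before this adjustment is 25 ≥ 16, so +4): 25 + 4 = 29.
S6 applies: 29 − 3 = 26.
S7 applies: 26 + 2 = 28.
Final offense level: 28.
Criminal history: 3 prior points → Category II (2-7).
Level 28 falls in the 24-29 band.
Grid: Level 24-29 × Category II = 68-73 months.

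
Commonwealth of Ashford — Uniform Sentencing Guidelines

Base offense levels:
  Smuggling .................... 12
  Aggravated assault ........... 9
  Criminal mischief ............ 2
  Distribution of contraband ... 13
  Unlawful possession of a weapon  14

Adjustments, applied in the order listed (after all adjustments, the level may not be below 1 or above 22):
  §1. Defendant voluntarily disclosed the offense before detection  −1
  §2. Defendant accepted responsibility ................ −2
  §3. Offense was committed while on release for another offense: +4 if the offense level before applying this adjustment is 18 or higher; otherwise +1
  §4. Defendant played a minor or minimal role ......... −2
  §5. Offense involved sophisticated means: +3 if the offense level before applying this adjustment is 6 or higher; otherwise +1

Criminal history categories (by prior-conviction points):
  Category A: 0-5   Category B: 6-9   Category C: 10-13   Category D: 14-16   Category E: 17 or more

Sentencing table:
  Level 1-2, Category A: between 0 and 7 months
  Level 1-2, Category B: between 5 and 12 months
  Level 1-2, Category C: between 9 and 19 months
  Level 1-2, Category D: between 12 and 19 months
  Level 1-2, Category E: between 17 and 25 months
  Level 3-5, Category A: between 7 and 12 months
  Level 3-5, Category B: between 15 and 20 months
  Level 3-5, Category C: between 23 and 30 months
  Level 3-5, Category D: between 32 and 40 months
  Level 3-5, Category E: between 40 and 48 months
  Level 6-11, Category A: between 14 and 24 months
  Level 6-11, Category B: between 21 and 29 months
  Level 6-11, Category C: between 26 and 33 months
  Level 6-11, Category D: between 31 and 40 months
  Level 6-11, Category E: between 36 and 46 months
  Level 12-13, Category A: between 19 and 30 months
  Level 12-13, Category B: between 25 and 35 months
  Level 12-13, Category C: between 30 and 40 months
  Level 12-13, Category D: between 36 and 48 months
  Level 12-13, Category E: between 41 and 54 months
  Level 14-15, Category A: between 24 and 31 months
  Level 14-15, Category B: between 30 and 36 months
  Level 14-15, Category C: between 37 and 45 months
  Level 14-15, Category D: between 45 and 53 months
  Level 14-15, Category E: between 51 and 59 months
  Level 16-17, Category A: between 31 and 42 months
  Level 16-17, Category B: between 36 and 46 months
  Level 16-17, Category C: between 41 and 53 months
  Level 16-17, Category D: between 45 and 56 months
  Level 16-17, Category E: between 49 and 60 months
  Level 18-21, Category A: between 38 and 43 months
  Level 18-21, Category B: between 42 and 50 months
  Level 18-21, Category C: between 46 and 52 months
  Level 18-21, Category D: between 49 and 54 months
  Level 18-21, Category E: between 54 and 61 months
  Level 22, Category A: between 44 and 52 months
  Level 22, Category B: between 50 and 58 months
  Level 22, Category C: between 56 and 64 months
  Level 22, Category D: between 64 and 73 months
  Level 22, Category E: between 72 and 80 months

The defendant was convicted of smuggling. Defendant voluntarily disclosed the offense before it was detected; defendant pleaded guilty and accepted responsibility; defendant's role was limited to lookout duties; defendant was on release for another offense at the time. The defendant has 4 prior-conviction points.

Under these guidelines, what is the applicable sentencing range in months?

14-24 months

Base offense level for smuggling: 12.
§1 applies: 12 − 1 = 11.
§2 applies: 11 − 2 = 9.
§3 applies (level before this adjustment is 9 < 18, so +1): 9 + 1 = 10.
§4 applies: 10 − 2 = 8.
§5 does not apply.
Final offense level: 8.
Criminal history: 4 prior points → Category A (0-5).
Level 8 falls in the 6-11 band.
Grid: Level 6-11 × Category A = 14-24 months.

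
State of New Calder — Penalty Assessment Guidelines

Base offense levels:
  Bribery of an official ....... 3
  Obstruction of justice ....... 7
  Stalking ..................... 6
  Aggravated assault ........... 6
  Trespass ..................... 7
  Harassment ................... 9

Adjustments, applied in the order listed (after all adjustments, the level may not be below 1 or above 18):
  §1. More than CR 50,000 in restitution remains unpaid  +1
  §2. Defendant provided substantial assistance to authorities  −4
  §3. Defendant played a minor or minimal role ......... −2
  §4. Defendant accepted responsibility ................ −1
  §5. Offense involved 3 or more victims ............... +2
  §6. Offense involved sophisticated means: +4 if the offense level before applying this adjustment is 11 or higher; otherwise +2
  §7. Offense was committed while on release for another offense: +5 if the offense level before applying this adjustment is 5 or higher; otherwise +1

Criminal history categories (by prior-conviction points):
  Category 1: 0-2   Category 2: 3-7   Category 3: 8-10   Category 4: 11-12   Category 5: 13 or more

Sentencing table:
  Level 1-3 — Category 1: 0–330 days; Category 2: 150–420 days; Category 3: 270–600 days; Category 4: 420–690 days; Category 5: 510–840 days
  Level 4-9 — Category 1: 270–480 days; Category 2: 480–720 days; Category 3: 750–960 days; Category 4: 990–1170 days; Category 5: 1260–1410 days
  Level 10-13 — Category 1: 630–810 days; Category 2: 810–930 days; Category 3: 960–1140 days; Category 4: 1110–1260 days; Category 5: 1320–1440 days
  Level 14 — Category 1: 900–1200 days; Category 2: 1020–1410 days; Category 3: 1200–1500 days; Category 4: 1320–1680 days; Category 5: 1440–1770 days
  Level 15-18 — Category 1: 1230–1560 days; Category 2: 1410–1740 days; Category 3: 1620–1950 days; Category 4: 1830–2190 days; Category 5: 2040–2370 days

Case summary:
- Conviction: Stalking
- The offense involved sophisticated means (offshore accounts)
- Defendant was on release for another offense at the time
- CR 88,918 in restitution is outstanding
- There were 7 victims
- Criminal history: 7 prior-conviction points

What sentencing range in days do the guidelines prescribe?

1410-1740 days

Base offense level for stalking: 6.
§1 applies: 6 + 1 = 7.
§2 does not apply.
§3 does not apply.
§4 does not apply.
§5 applies: 7 + 2 = 9.
§6 applies (level before this adjustment is 9 < 11, so +2): 9 + 2 = 11.
§7 applies (level before this adjustment is 11 ≥ 5, so +5): 11 + 5 = 16.
Final offense level: 16.
Criminal history: 7 prior points → Category 2 (3-7).
Level 16 falls in the 15-18 band.
Grid: Level 15-18 × Category 2 = 1410-1740 days.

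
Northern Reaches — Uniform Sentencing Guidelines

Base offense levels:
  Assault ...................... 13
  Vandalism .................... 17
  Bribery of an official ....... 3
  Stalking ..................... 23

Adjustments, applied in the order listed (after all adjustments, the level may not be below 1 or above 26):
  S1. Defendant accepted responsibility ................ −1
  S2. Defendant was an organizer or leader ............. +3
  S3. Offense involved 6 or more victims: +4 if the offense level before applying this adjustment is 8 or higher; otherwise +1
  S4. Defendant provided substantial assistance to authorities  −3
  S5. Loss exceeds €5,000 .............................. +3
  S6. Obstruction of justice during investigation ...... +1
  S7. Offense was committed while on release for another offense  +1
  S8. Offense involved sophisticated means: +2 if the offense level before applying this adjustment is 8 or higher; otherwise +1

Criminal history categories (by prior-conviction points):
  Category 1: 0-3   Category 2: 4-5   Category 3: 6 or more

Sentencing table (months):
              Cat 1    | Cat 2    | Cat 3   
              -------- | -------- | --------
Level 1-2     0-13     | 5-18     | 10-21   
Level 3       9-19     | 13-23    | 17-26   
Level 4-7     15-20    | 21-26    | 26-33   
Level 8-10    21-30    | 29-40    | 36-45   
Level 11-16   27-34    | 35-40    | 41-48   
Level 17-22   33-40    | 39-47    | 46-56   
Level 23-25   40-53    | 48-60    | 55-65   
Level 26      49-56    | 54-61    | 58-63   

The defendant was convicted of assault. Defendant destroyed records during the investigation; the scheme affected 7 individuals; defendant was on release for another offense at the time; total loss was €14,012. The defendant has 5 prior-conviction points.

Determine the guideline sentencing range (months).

Base offense level for assault: 13.
S3 applies (level before this adjustment is 13 ≥ 8, so +4): 13 + 4 = 17.
S4 does not apply.
S5 applies: 17 + 3 = 20.
S6 applies: 20 + 1 = 21.
S7 applies: 21 + 1 = 22.
S8 does not apply.
Final offense level: 22.
Criminal history: 5 prior points → Category 2 (4-5).
Level 22 falls in the 17-22 band.
Grid: Level 17-22 × Category 2 = 39-47 months.

39-47 months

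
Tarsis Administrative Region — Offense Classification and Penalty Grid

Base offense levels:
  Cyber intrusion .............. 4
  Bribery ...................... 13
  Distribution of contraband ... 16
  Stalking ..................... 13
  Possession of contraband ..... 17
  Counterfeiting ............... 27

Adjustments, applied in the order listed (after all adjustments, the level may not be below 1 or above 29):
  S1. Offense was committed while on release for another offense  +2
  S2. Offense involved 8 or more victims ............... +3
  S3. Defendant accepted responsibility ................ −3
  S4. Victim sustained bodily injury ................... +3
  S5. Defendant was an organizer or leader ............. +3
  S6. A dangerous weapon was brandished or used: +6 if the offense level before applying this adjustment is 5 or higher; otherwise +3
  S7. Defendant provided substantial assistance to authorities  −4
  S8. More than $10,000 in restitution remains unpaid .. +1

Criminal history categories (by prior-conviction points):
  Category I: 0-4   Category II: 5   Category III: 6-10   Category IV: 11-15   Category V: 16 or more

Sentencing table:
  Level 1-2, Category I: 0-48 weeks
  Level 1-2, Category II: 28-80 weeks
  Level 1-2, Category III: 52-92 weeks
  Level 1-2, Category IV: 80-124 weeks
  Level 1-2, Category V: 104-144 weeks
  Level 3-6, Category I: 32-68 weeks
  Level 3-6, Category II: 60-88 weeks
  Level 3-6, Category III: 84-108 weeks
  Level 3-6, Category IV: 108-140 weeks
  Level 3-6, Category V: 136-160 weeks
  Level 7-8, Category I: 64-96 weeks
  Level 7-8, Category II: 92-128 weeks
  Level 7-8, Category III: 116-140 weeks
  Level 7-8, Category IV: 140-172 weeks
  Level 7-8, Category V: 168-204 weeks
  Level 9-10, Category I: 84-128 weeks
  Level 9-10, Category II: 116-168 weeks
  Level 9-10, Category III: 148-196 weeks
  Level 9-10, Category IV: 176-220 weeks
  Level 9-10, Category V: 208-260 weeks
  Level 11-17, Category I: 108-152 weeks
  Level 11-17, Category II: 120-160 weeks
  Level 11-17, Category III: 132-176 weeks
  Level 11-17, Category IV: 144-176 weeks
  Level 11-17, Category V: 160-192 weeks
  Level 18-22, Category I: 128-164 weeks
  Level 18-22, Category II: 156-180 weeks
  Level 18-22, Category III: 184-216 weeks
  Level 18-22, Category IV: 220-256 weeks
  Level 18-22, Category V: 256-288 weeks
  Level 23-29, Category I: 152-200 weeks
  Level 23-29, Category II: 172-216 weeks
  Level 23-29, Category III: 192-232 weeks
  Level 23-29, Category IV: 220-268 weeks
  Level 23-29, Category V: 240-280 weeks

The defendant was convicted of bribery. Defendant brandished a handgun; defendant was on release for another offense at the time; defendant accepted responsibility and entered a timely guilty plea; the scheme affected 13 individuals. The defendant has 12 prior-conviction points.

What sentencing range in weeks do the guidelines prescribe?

Base offense level for bribery: 13.
S1 applies: 13 + 2 = 15.
S2 applies: 15 + 3 = 18.
S3 applies: 18 − 3 = 15.
S4 does not apply.
S6 applies (level before this adjustment is 15 ≥ 5, so +6): 15 + 6 = 21.
S8 does not apply.
Final offense level: 21.
Criminal history: 12 prior points → Category IV (11-15).
Level 21 falls in the 18-22 band.
Grid: Level 18-22 × Category IV = 220-256 weeks.

220-256 weeks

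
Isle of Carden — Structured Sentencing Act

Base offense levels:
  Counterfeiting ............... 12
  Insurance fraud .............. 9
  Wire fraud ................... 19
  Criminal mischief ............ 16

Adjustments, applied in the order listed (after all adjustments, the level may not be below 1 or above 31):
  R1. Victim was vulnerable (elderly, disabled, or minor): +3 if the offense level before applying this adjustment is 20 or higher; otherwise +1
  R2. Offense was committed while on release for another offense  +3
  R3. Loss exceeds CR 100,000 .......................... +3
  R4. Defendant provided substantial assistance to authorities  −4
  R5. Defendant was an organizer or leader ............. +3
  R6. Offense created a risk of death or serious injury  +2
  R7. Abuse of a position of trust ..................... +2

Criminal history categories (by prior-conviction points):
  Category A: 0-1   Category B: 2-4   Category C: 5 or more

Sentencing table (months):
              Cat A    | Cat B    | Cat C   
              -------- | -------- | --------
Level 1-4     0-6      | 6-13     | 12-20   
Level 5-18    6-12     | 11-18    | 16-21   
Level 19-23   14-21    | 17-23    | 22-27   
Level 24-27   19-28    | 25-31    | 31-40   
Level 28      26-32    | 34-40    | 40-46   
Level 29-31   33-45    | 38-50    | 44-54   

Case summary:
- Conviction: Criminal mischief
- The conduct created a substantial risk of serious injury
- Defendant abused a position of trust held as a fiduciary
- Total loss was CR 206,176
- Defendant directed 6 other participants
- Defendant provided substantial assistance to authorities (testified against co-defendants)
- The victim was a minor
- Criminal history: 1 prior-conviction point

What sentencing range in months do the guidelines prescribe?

Base offense level for criminal mischief: 16.
R1 applies (level before this adjustment is 16 < 20, so +1): 16 + 1 = 17.
R2 does not apply.
R3 applies: 17 + 3 = 20.
R4 applies: 20 − 4 = 16.
R5 applies: 16 + 3 = 19.
R6 applies: 19 + 2 = 21.
R7 applies: 21 + 2 = 23.
Final offense level: 23.
Criminal history: 1 prior point → Category A (0-1).
Level 23 falls in the 19-23 band.
Grid: Level 19-23 × Category A = 14-21 months.

14-21 months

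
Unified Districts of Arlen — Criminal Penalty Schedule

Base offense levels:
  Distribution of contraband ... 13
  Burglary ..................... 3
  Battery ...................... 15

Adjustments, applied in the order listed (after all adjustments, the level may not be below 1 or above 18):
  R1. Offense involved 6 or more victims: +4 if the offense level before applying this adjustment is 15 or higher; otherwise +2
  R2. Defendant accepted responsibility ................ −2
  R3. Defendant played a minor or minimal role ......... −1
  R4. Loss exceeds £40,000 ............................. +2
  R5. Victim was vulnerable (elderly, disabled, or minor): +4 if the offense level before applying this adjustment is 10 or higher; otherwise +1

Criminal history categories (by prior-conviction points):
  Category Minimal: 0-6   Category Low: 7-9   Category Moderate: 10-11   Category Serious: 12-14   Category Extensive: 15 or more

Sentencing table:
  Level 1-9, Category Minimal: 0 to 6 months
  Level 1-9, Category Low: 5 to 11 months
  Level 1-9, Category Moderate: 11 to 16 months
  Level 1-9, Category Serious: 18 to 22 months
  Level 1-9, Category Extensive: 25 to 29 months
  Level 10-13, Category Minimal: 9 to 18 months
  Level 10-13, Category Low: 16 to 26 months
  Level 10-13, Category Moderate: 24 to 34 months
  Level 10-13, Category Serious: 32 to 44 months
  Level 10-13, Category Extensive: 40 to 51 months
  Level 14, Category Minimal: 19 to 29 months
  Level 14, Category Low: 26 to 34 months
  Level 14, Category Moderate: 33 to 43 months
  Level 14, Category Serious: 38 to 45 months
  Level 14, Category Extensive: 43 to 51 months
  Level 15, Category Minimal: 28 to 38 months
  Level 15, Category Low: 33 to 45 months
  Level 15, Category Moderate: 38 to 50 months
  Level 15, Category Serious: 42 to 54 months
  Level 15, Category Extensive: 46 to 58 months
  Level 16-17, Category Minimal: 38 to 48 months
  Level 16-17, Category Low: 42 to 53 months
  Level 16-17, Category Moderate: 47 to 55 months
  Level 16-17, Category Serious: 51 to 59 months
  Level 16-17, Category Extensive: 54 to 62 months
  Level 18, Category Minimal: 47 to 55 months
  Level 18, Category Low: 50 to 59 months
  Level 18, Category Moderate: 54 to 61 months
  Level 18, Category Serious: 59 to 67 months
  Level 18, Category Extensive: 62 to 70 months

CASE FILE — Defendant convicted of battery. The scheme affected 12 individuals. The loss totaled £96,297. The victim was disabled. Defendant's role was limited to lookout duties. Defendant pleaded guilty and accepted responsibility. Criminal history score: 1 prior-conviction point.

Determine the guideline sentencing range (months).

Base offense level for battery: 15.
R1 applies (level before this adjustment is 15 ≥ 15, so +4): 15 + 4 = 19.
R2 applies: 19 − 2 = 17.
R3 applies: 17 − 1 = 16.
R4 applies: 16 + 2 = 18.
R5 applies (level before this adjustment is 18 ≥ 10, so +4): 18 + 4 = 22.
Level 22 exceeds the maximum of 18; capped at 18.
Final offense level: 18.
Criminal history: 1 prior point → Category Minimal (0-6).
Level 18 falls in the 18 band.
Grid: Level 18 × Category Minimal = 47-55 months.

47-55 months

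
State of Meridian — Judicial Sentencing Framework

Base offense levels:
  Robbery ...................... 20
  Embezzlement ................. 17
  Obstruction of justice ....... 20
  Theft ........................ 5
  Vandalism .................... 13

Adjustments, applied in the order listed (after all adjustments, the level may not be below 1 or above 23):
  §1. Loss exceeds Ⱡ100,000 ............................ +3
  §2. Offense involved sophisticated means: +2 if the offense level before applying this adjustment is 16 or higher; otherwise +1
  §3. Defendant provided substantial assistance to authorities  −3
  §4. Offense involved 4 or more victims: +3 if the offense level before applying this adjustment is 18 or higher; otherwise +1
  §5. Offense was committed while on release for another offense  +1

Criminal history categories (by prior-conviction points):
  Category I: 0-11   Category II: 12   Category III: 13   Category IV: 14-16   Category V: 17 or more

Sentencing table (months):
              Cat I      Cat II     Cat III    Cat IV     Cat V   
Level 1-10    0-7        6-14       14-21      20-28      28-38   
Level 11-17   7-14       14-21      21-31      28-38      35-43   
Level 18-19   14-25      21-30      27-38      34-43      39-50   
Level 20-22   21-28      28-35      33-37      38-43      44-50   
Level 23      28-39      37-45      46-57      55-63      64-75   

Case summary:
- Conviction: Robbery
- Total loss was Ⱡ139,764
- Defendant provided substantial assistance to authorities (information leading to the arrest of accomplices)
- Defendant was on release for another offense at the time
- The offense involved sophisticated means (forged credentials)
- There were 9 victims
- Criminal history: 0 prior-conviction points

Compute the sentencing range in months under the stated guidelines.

28-39 months

Base offense level for robbery: 20.
§1 applies: 20 + 3 = 23.
§2 applies (level before this adjustment is 23 ≥ 16, so +2): 23 + 2 = 25.
§3 applies: 25 − 3 = 22.
§4 applies (level before this adjustment is 22 ≥ 18, so +3): 22 + 3 = 25.
§5 applies: 25 + 1 = 26.
Level 26 exceeds the maximum of 23; capped at 23.
Final offense level: 23.
Criminal history: 0 prior points → Category I (0-11).
Level 23 falls in the 23 band.
Grid: Level 23 × Category I = 28-39 months.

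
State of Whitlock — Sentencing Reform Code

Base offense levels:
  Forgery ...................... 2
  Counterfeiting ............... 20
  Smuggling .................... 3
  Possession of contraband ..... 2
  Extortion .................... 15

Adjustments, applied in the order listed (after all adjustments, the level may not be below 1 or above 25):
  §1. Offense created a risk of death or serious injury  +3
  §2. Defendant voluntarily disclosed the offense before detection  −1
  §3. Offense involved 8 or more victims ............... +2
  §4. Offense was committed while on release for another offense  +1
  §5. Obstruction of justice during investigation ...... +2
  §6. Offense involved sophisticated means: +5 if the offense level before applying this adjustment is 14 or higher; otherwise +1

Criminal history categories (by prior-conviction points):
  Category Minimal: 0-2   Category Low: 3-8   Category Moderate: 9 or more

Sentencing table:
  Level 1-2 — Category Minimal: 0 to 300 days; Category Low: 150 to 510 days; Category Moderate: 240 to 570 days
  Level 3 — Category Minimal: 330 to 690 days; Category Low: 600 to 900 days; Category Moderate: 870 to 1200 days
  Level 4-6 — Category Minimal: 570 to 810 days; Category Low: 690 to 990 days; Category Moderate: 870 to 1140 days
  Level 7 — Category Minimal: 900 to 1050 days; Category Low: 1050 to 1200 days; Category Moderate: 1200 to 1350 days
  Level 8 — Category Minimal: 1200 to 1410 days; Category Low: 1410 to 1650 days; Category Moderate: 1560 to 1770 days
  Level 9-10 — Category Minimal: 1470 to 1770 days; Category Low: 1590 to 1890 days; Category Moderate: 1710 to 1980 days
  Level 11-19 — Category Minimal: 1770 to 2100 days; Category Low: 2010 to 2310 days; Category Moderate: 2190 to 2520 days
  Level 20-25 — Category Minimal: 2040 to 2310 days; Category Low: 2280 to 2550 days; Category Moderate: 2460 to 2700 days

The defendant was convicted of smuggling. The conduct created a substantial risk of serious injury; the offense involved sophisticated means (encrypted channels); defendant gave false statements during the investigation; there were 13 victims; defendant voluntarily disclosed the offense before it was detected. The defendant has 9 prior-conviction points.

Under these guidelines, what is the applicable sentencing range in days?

Base offense level for smuggling: 3.
§1 applies: 3 + 3 = 6.
§2 applies: 6 − 1 = 5.
§3 applies: 5 + 2 = 7.
§4 does not apply.
§5 applies: 7 + 2 = 9.
§6 applies (level before this adjustment is 9 < 14, so +1): 9 + 1 = 10.
Final offense level: 10.
Criminal history: 9 prior points → Category Moderate (9+).
Level 10 falls in the 9-10 band.
Grid: Level 9-10 × Category Moderate = 1710-1980 days.

1710-1980 days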